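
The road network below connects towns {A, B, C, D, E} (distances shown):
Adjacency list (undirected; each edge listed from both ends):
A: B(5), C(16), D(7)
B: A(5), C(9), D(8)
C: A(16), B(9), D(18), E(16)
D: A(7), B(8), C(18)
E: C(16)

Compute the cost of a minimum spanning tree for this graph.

Sort edges by weight, then run Kruskal:
A–B (5): add — endpoints in different components.
A–D (7): add — endpoints in different components.
B–D (8): skip — B and D already connected.
B–C (9): add — endpoints in different components.
A–C (16): skip — A and C already connected.
C–E (16): add — endpoints in different components.
MST edges: A–B, A–D, B–C, C–E; total weight 5+7+9+16 = 37.

37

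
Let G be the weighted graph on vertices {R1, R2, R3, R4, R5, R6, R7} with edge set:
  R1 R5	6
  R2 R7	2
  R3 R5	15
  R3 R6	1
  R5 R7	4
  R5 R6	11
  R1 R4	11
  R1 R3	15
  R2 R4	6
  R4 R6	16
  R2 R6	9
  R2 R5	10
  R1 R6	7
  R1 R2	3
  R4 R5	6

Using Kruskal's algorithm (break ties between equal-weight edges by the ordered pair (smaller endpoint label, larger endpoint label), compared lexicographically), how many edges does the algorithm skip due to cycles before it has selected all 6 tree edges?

Sort edges by weight, then run Kruskal:
R3 R6 (1): add — endpoints in different components.
R2 R7 (2): add — endpoints in different components.
R1 R2 (3): add — endpoints in different components.
R5 R7 (4): add — endpoints in different components.
R1 R5 (6): skip — R5 and R1 already connected.
R2 R4 (6): add — endpoints in different components.
R4 R5 (6): skip — R5 and R4 already connected.
R1 R6 (7): add — endpoints in different components.
Edges rejected before the tree was complete: 2.

2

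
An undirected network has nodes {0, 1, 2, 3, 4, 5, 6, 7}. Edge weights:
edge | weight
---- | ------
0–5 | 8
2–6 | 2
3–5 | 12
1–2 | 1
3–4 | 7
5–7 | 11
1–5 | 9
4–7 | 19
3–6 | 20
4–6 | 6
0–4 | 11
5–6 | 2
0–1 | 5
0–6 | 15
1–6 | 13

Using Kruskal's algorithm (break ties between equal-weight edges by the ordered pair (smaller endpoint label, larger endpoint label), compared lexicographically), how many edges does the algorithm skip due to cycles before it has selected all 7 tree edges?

3

Kruskal: consider edges lightest-first.
1–2 (1): add — endpoints in different components.
2–6 (2): add — endpoints in different components.
5–6 (2): add — endpoints in different components.
0–1 (5): add — endpoints in different components.
4–6 (6): add — endpoints in different components.
3–4 (7): add — endpoints in different components.
0–5 (8): skip — 0 and 5 already connected.
1–5 (9): skip — 1 and 5 already connected.
0–4 (11): skip — 0 and 4 already connected.
5–7 (11): add — endpoints in different components.
Edges rejected before the tree was complete: 3.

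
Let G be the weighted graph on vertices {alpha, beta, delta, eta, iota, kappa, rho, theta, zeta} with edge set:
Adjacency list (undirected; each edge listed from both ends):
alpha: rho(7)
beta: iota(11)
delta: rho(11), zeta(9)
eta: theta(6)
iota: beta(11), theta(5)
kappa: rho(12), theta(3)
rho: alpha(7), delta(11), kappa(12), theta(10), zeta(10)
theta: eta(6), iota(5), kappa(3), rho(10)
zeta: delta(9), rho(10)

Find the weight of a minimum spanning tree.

Kruskal's algorithm — process edges by increasing weight (ties by edge label):
kappa theta (3): add — endpoints in different components.
iota theta (5): add — endpoints in different components.
eta theta (6): add — endpoints in different components.
alpha rho (7): add — endpoints in different components.
delta zeta (9): add — endpoints in different components.
rho theta (10): add — endpoints in different components.
rho zeta (10): add — endpoints in different components.
beta iota (11): add — endpoints in different components.
MST edges: kappa theta, iota theta, eta theta, alpha rho, delta zeta, rho theta, rho zeta, beta iota; total weight 3+5+6+7+9+10+10+11 = 61.

61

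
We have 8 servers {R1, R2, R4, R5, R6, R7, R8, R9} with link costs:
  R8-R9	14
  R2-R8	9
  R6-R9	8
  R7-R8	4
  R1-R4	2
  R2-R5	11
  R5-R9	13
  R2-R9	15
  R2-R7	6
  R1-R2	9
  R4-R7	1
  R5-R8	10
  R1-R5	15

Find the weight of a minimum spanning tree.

44

Kruskal: consider edges lightest-first.
R4-R7 (1): add — endpoints in different components.
R1-R4 (2): add — endpoints in different components.
R7-R8 (4): add — endpoints in different components.
R2-R7 (6): add — endpoints in different components.
R6-R9 (8): add — endpoints in different components.
R1-R2 (9): skip — R1 and R2 already connected.
R2-R8 (9): skip — R8 and R2 already connected.
R5-R8 (10): add — endpoints in different components.
R2-R5 (11): skip — R2 and R5 already connected.
R5-R9 (13): add — endpoints in different components.
MST edges: R4-R7, R1-R4, R7-R8, R2-R7, R6-R9, R5-R8, R5-R9; total weight 1+2+4+6+8+10+13 = 44.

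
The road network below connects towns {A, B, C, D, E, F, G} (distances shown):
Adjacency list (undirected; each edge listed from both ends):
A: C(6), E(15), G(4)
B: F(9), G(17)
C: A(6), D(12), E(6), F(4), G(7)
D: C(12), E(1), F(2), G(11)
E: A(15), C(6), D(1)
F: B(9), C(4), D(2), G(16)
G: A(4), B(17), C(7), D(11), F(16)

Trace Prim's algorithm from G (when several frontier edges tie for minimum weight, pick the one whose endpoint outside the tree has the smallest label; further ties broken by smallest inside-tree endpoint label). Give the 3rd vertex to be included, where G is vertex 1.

C

Prim, starting at G.
Step 1: frontier [A—G 4, C—G 7, D—G 11, F—G 16, B—G 17] → take A—G (4); add A.
Step 2: frontier [A—C 6, A—E 15, C—G 7, D—G 11, F—G 16, B—G 17] → take A—C (6); add C.
Step 3: frontier [A—E 15, C—F 4, C—E 6, C—D 12, D—G 11, F—G 16, B—G 17] → take C—F (4); add F.
Step 4: frontier [A—E 15, C—E 6, C—D 12, D—F 2, B—F 9, D—G 11, B—G 17] → take D—F (2); add D.
Step 5: frontier [A—E 15, C—E 6, D—E 1, B—F 9, B—G 17] → take D—E (1); add E.
Step 6: frontier [B—F 9, B—G 17] → take B—F (9); add B.
Vertex order: G, A, C, F, D, E, B. The 3rd vertex is C.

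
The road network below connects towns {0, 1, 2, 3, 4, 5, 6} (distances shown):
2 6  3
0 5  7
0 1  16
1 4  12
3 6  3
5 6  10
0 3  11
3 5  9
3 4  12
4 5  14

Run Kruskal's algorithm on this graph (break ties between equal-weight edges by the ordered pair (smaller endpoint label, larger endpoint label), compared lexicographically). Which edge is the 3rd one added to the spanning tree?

Kruskal's algorithm — process edges by increasing weight (ties by edge label):
2 6 (3): add. Components now {0} {1} {2,6} {3} {4} {5}
3 6 (3): add. Components now {0} {1} {2,3,6} {4} {5}
0 5 (7): add. Components now {0,5} {1} {2,3,6} {4}
3 5 (9): add. Components now {0,2,3,5,6} {1} {4}
5 6 (10): skip — 5 and 6 already connected.
0 3 (11): skip — 0 and 3 already connected.
1 4 (12): add. Components now {0,2,3,5,6} {1,4}
3 4 (12): add. Components now {0,1,2,3,4,5,6}
The 3rd edge added is 0 5.

0-5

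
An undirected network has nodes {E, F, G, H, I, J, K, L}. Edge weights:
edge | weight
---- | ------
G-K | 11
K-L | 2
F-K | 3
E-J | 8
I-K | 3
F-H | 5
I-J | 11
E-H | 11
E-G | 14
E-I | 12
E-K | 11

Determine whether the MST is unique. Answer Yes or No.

No

Kruskal: consider edges lightest-first.
K-L (2): add — endpoints in different components.
F-K (3): add — endpoints in different components.
I-K (3): add — endpoints in different components.
F-H (5): add — endpoints in different components.
E-J (8): add — endpoints in different components.
E-H (11): add — endpoints in different components.
E-K (11): skip — E and K already connected.
G-K (11): add — endpoints in different components.
Non-tree edge I-J has weight 11, equal to the heaviest edge on its tree cycle — swapping gives another MST of the same weight. Not unique.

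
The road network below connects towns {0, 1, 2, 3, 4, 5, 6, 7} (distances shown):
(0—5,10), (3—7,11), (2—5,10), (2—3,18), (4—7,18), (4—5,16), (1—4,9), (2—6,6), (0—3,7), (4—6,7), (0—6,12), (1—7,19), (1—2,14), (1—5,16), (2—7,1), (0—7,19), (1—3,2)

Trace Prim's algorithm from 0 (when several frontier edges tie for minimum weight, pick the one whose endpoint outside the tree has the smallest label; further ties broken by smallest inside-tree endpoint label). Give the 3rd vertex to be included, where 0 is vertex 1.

1

Prim, starting at 0.
Step 1: cheapest edge leaving the tree is 0—3 (7); add 3.
Step 2: cheapest edge leaving the tree is 1—3 (2); add 1.
Step 3: cheapest edge leaving the tree is 1—4 (9); add 4.
Step 4: cheapest edge leaving the tree is 4—6 (7); add 6.
Step 5: cheapest edge leaving the tree is 2—6 (6); add 2.
Step 6: cheapest edge leaving the tree is 2—7 (1); add 7.
Step 7: cheapest edge leaving the tree is 0—5 (10); add 5.
Vertex order: 0, 3, 1, 4, 6, 2, 7, 5. The 3rd vertex is 1.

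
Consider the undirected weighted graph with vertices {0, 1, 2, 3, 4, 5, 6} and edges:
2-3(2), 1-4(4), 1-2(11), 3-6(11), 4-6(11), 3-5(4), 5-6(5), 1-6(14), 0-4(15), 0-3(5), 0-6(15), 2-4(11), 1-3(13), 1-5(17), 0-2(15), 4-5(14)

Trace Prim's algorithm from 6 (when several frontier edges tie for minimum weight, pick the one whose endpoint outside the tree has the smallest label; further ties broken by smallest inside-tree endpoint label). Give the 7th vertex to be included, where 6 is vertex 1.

4

Grow the tree from 6 using Prim:
Step 1: cheapest edge leaving the tree is 5-6 (5); add 5.
Step 2: cheapest edge leaving the tree is 3-5 (4); add 3.
Step 3: cheapest edge leaving the tree is 2-3 (2); add 2.
Step 4: cheapest edge leaving the tree is 0-3 (5); add 0.
Step 5: cheapest edge leaving the tree is 1-2 (11); add 1.
Step 6: cheapest edge leaving the tree is 1-4 (4); add 4.
Vertex order: 6, 5, 3, 2, 0, 1, 4. The 7th vertex is 4.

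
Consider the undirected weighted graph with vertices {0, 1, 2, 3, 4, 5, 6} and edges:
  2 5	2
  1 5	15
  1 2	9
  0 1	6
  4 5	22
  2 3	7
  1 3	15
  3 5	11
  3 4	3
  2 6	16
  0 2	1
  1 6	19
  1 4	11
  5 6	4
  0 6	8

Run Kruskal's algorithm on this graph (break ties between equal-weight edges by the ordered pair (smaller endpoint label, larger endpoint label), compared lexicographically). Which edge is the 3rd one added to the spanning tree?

Sort edges by weight, then run Kruskal:
0 2 (1): add — endpoints in different components.
2 5 (2): add — endpoints in different components.
3 4 (3): add — endpoints in different components.
5 6 (4): add — endpoints in different components.
0 1 (6): add — endpoints in different components.
2 3 (7): add — endpoints in different components.
The 3rd edge added is 3 4.

3-4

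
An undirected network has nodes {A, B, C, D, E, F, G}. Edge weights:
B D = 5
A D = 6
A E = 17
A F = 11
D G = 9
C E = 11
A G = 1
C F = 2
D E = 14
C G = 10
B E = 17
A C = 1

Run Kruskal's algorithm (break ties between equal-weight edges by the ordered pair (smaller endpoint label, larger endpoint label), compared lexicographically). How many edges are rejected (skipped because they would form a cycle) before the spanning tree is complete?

Kruskal's algorithm — process edges by increasing weight (ties by edge label):
A C (1): add. Components now {A,C} {B} {D} {E} {F} {G}
A G (1): add. Components now {A,C,G} {B} {D} {E} {F}
C F (2): add. Components now {A,C,F,G} {B} {D} {E}
B D (5): add. Components now {A,C,F,G} {B,D} {E}
A D (6): add. Components now {A,B,C,D,F,G} {E}
D G (9): skip — D and G already connected.
C G (10): skip — C and G already connected.
A F (11): skip — A and F already connected.
C E (11): add. Components now {A,B,C,D,E,F,G}
Edges rejected before the tree was complete: 3.

3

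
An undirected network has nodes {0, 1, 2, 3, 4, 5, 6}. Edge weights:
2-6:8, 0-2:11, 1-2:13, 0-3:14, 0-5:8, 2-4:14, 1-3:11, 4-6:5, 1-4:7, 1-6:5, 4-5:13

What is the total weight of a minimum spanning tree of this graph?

48

Prim's algorithm from 2:
Step 1: frontier [2-6 8, 0-2 11, 1-2 13, 2-4 14] → take 2-6 (8); add 6.
Step 2: frontier [0-2 11, 1-2 13, 2-4 14, 1-6 5, 4-6 5] → take 1-6 (5); add 1.
Step 3: frontier [1-4 7, 1-3 11, 0-2 11, 2-4 14, 4-6 5] → take 4-6 (5); add 4.
Step 4: frontier [1-3 11, 0-2 11, 4-5 13] → take 0-2 (11); add 0.
Step 5: frontier [0-5 8, 0-3 14, 1-3 11, 4-5 13] → take 0-5 (8); add 5.
Step 6: frontier [0-3 14, 1-3 11] → take 1-3 (11); add 3.
MST edges: 2-6, 1-6, 4-6, 0-2, 0-5, 1-3; total weight 8+5+5+11+8+11 = 48.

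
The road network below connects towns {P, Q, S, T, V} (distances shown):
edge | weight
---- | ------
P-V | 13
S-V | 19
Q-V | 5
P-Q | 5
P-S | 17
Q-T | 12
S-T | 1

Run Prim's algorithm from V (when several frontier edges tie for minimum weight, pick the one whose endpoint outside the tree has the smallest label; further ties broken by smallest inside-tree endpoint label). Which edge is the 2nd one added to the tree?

P-Q

Prim's algorithm from V:
Step 1: cheapest edge leaving the tree is Q-V (5); add Q.
Step 2: cheapest edge leaving the tree is P-Q (5); add P.
Step 3: cheapest edge leaving the tree is Q-T (12); add T.
Step 4: cheapest edge leaving the tree is S-T (1); add S.
The 2nd edge added is P-Q.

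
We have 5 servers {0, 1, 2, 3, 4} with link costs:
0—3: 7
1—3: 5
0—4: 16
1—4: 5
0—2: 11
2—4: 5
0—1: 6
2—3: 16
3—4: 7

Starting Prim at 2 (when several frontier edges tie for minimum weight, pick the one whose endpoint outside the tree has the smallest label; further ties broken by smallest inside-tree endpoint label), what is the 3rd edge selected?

Prim's algorithm from 2:
Step 1: cheapest edge leaving the tree is 2—4 (5); add 4.
Step 2: cheapest edge leaving the tree is 1—4 (5); add 1.
Step 3: cheapest edge leaving the tree is 1—3 (5); add 3.
Step 4: cheapest edge leaving the tree is 0—1 (6); add 0.
The 3rd edge added is 1—3.

1-3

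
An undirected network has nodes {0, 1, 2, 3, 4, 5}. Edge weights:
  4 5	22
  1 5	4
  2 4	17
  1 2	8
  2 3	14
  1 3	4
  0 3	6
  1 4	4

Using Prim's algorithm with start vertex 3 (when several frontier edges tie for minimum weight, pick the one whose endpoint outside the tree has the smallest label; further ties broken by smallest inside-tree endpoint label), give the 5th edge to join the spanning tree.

Prim, starting at 3.
Step 1: frontier [1 3 4, 0 3 6, 2 3 14] → take 1 3 (4); add 1.
Step 2: frontier [1 4 4, 1 5 4, 1 2 8, 0 3 6, 2 3 14] → take 1 4 (4); add 4.
Step 3: frontier [1 5 4, 1 2 8, 0 3 6, 2 3 14, 2 4 17, 4 5 22] → take 1 5 (4); add 5.
Step 4: frontier [1 2 8, 0 3 6, 2 3 14, 2 4 17] → take 0 3 (6); add 0.
Step 5: frontier [1 2 8, 2 3 14, 2 4 17] → take 1 2 (8); add 2.
The 5th edge added is 1 2.

1-2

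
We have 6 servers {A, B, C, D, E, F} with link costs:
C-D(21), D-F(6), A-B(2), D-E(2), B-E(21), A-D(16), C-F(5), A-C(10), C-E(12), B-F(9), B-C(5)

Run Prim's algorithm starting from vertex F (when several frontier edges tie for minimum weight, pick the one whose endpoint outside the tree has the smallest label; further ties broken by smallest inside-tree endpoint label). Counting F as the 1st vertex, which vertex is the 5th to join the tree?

D

Prim, starting at F.
Step 1: frontier [C-F 5, D-F 6, B-F 9] → take C-F (5); add C.
Step 2: frontier [B-C 5, A-C 10, C-E 12, C-D 21, D-F 6, B-F 9] → take B-C (5); add B.
Step 3: frontier [A-B 2, B-E 21, A-C 10, C-E 12, C-D 21, D-F 6] → take A-B (2); add A.
Step 4: frontier [A-D 16, B-E 21, C-E 12, C-D 21, D-F 6] → take D-F (6); add D.
Step 5: frontier [B-E 21, C-E 12, D-E 2] → take D-E (2); add E.
Vertex order: F, C, B, A, D, E. The 5th vertex is D.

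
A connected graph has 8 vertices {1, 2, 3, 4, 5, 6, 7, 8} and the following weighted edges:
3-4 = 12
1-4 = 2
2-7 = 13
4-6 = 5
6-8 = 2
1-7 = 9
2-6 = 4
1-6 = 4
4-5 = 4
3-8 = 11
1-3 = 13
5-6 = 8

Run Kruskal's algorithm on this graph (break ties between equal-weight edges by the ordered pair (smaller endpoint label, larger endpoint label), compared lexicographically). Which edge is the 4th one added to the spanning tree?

2-6

Sort edges by weight, then run Kruskal:
1-4 (2): add — endpoints in different components.
6-8 (2): add — endpoints in different components.
1-6 (4): add — endpoints in different components.
2-6 (4): add — endpoints in different components.
4-5 (4): add — endpoints in different components.
4-6 (5): skip — 4 and 6 already connected.
5-6 (8): skip — 5 and 6 already connected.
1-7 (9): add — endpoints in different components.
3-8 (11): add — endpoints in different components.
The 4th edge added is 2-6.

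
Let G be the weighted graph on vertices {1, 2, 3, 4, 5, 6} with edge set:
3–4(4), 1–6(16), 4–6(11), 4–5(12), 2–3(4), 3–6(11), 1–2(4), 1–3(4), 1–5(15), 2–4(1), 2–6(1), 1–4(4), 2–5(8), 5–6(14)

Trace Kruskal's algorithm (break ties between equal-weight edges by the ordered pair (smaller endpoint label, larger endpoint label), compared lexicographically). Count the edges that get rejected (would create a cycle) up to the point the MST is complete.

3

Kruskal: consider edges lightest-first.
2–4 (1): add. Components now {1} {2,4} {3} {5} {6}
2–6 (1): add. Components now {1} {2,4,6} {3} {5}
1–2 (4): add. Components now {1,2,4,6} {3} {5}
1–3 (4): add. Components now {1,2,3,4,6} {5}
1–4 (4): skip — 1 and 4 already connected.
2–3 (4): skip — 2 and 3 already connected.
3–4 (4): skip — 3 and 4 already connected.
2–5 (8): add. Components now {1,2,3,4,5,6}
Edges rejected before the tree was complete: 3.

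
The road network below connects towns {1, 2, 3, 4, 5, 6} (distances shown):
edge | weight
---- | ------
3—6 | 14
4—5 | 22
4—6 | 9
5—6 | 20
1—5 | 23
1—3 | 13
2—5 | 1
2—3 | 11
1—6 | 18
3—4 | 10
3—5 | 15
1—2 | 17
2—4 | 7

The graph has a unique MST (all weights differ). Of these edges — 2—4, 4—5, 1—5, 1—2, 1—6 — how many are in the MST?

1

Kruskal: consider edges lightest-first.
2—5 (1): add. Components now {1} {2,5} {3} {4} {6}
2—4 (7): add. Components now {1} {2,4,5} {3} {6}
4—6 (9): add. Components now {1} {2,4,5,6} {3}
3—4 (10): add. Components now {1} {2,3,4,5,6}
2—3 (11): skip — 2 and 3 already connected.
1—3 (13): add. Components now {1,2,3,4,5,6}
MST edge set: {2—5, 2—4, 4—6, 3—4, 1—3}.
Of the listed edges, {2—4} are in the MST → 1.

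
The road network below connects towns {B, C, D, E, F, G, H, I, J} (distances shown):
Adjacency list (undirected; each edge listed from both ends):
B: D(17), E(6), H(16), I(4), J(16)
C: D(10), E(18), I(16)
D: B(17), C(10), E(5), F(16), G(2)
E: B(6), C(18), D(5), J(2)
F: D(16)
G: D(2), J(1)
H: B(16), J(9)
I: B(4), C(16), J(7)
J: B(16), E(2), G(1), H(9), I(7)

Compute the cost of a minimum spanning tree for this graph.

Prim's algorithm from E:
Step 1: cheapest edge leaving the tree is E J (2); add J.
Step 2: cheapest edge leaving the tree is G J (1); add G.
Step 3: cheapest edge leaving the tree is D G (2); add D.
Step 4: cheapest edge leaving the tree is B E (6); add B.
Step 5: cheapest edge leaving the tree is B I (4); add I.
Step 6: cheapest edge leaving the tree is H J (9); add H.
Step 7: cheapest edge leaving the tree is C D (10); add C.
Step 8: cheapest edge leaving the tree is D F (16); add F.
MST edges: E J, G J, D G, B E, B I, H J, C D, D F; total weight 2+1+2+6+4+9+10+16 = 50.

50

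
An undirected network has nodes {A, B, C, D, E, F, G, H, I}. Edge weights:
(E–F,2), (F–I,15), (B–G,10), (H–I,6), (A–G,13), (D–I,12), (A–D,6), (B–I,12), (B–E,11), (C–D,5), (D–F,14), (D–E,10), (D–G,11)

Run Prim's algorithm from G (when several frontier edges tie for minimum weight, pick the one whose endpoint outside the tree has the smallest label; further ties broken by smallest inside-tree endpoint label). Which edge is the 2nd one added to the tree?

Prim's algorithm from G:
Step 1: frontier [B–G 10, D–G 11, A–G 13] → take B–G (10); add B.
Step 2: frontier [B–E 11, B–I 12, D–G 11, A–G 13] → take D–G (11); add D.
Step 3: frontier [B–E 11, B–I 12, C–D 5, A–D 6, D–E 10, D–I 12, D–F 14, A–G 13] → take C–D (5); add C.
Step 4: frontier [B–E 11, B–I 12, A–D 6, D–E 10, D–I 12, D–F 14, A–G 13] → take A–D (6); add A.
Step 5: frontier [B–E 11, B–I 12, D–E 10, D–I 12, D–F 14] → take D–E (10); add E.
Step 6: frontier [B–I 12, D–I 12, D–F 14, E–F 2] → take E–F (2); add F.
Step 7: frontier [B–I 12, D–I 12, F–I 15] → take B–I (12); add I.
Step 8: frontier [H–I 6] → take H–I (6); add H.
The 2nd edge added is D–G.

D-G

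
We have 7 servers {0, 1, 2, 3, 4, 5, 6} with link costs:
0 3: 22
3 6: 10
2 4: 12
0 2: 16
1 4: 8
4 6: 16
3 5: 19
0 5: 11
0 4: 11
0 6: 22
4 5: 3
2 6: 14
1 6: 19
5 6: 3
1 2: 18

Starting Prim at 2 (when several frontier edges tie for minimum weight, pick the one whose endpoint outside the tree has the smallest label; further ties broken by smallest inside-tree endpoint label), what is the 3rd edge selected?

Prim, starting at 2.
Step 1: cheapest edge leaving the tree is 2 4 (12); add 4.
Step 2: cheapest edge leaving the tree is 4 5 (3); add 5.
Step 3: cheapest edge leaving the tree is 5 6 (3); add 6.
Step 4: cheapest edge leaving the tree is 1 4 (8); add 1.
Step 5: cheapest edge leaving the tree is 3 6 (10); add 3.
Step 6: cheapest edge leaving the tree is 0 4 (11); add 0.
The 3rd edge added is 5 6.

5-6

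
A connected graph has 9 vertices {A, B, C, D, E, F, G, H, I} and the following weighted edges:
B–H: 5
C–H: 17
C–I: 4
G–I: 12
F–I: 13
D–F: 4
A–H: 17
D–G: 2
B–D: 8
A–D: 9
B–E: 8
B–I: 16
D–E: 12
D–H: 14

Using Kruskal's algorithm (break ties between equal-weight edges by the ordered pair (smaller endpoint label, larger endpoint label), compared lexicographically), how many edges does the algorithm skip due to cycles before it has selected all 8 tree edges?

Kruskal's algorithm — process edges by increasing weight (ties by edge label):
D–G (2): add — endpoints in different components.
C–I (4): add — endpoints in different components.
D–F (4): add — endpoints in different components.
B–H (5): add — endpoints in different components.
B–D (8): add — endpoints in different components.
B–E (8): add — endpoints in different components.
A–D (9): add — endpoints in different components.
D–E (12): skip — D and E already connected.
G–I (12): add — endpoints in different components.
Edges rejected before the tree was complete: 1.

1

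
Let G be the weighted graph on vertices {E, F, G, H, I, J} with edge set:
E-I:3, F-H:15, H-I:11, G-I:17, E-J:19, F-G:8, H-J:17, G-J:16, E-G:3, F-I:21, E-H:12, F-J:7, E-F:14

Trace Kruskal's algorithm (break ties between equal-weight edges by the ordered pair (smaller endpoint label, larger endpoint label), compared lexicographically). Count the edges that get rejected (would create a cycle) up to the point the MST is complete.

0

Kruskal: consider edges lightest-first.
E-G (3): add. Components now {E,G} {F} {H} {I} {J}
E-I (3): add. Components now {E,G,I} {F} {H} {J}
F-J (7): add. Components now {E,G,I} {F,J} {H}
F-G (8): add. Components now {E,F,G,I,J} {H}
H-I (11): add. Components now {E,F,G,H,I,J}
Edges rejected before the tree was complete: 0.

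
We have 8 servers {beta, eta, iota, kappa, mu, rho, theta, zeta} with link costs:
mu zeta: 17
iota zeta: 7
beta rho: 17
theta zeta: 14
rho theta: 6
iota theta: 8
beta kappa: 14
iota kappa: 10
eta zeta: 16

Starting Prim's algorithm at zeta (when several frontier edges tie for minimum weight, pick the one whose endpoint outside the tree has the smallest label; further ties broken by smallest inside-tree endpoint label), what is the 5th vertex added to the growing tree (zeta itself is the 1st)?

Prim's algorithm from zeta:
Step 1: frontier [iota zeta 7, theta zeta 14, eta zeta 16, mu zeta 17] → take iota zeta (7); add iota.
Step 2: frontier [iota theta 8, iota kappa 10, theta zeta 14, eta zeta 16, mu zeta 17] → take iota theta (8); add theta.
Step 3: frontier [iota kappa 10, rho theta 6, eta zeta 16, mu zeta 17] → take rho theta (6); add rho.
Step 4: frontier [iota kappa 10, beta rho 17, eta zeta 16, mu zeta 17] → take iota kappa (10); add kappa.
Step 5: frontier [beta kappa 14, beta rho 17, eta zeta 16, mu zeta 17] → take beta kappa (14); add beta.
Step 6: frontier [eta zeta 16, mu zeta 17] → take eta zeta (16); add eta.
Step 7: frontier [mu zeta 17] → take mu zeta (17); add mu.
Vertex order: zeta, iota, theta, rho, kappa, beta, eta, mu. The 5th vertex is kappa.

kappa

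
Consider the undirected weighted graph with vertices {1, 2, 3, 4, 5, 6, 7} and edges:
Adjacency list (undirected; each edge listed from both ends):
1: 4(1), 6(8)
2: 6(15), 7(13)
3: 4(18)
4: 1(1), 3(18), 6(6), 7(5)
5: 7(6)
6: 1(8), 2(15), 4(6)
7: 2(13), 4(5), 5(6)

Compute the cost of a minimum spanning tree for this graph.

49

Grow the tree from 1 using Prim:
Step 1: frontier [1—4 1, 1—6 8] → take 1—4 (1); add 4.
Step 2: frontier [1—6 8, 4—7 5, 4—6 6, 3—4 18] → take 4—7 (5); add 7.
Step 3: frontier [1—6 8, 4—6 6, 3—4 18, 5—7 6, 2—7 13] → take 5—7 (6); add 5.
Step 4: frontier [1—6 8, 4—6 6, 3—4 18, 2—7 13] → take 4—6 (6); add 6.
Step 5: frontier [3—4 18, 2—6 15, 2—7 13] → take 2—7 (13); add 2.
Step 6: frontier [3—4 18] → take 3—4 (18); add 3.
MST edges: 1—4, 4—7, 5—7, 4—6, 2—7, 3—4; total weight 1+5+6+6+13+18 = 49.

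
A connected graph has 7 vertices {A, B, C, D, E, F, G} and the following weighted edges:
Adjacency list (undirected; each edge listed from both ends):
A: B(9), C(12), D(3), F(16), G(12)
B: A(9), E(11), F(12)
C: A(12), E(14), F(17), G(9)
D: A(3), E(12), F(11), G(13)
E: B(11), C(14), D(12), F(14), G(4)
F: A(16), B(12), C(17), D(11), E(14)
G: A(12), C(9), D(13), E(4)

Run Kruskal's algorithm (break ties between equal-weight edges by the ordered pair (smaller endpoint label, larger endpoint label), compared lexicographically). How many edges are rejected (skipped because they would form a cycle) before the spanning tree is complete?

Sort edges by weight, then run Kruskal:
A—D (3): add. Components now {A,D} {B} {C} {E} {F} {G}
E—G (4): add. Components now {A,D} {B} {C} {E,G} {F}
A—B (9): add. Components now {A,B,D} {C} {E,G} {F}
C—G (9): add. Components now {A,B,D} {C,E,G} {F}
B—E (11): add. Components now {A,B,C,D,E,G} {F}
D—F (11): add. Components now {A,B,C,D,E,F,G}
Edges rejected before the tree was complete: 0.

0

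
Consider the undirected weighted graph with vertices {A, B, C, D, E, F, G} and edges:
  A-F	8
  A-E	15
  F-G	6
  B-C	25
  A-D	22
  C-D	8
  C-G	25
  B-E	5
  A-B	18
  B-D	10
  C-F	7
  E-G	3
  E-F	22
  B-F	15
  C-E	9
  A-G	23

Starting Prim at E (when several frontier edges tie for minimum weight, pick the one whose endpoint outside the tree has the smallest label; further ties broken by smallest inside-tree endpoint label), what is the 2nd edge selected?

Prim, starting at E.
Step 1: cheapest edge leaving the tree is E-G (3); add G.
Step 2: cheapest edge leaving the tree is B-E (5); add B.
Step 3: cheapest edge leaving the tree is F-G (6); add F.
Step 4: cheapest edge leaving the tree is C-F (7); add C.
Step 5: cheapest edge leaving the tree is A-F (8); add A.
Step 6: cheapest edge leaving the tree is C-D (8); add D.
The 2nd edge added is B-E.

B-E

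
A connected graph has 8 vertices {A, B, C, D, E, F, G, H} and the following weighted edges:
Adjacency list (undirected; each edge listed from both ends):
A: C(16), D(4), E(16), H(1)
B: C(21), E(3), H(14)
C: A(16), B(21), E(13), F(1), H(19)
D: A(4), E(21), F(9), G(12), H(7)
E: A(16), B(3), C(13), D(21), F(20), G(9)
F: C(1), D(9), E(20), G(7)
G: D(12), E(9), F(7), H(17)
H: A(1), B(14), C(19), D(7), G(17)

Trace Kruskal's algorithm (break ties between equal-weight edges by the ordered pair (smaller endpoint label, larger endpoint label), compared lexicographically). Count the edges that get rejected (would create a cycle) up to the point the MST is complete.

Kruskal: consider edges lightest-first.
A–H (1): add — endpoints in different components.
C–F (1): add — endpoints in different components.
B–E (3): add — endpoints in different components.
A–D (4): add — endpoints in different components.
D–H (7): skip — D and H already connected.
F–G (7): add — endpoints in different components.
D–F (9): add — endpoints in different components.
E–G (9): add — endpoints in different components.
Edges rejected before the tree was complete: 1.

1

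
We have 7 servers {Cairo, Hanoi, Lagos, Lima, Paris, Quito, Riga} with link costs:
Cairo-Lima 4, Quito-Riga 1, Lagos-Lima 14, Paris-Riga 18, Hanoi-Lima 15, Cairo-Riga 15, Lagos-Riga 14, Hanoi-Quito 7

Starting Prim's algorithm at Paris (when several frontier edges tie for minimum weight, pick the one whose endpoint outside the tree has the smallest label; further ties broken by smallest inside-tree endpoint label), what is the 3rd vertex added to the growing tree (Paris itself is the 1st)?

Prim, starting at Paris.
Step 1: frontier [Paris-Riga 18] → take Paris-Riga (18); add Riga.
Step 2: frontier [Quito-Riga 1, Lagos-Riga 14, Cairo-Riga 15] → take Quito-Riga (1); add Quito.
Step 3: frontier [Hanoi-Quito 7, Lagos-Riga 14, Cairo-Riga 15] → take Hanoi-Quito (7); add Hanoi.
Step 4: frontier [Hanoi-Lima 15, Lagos-Riga 14, Cairo-Riga 15] → take Lagos-Riga (14); add Lagos.
Step 5: frontier [Hanoi-Lima 15, Lagos-Lima 14, Cairo-Riga 15] → take Lagos-Lima (14); add Lima.
Step 6: frontier [Cairo-Lima 4, Cairo-Riga 15] → take Cairo-Lima (4); add Cairo.
Vertex order: Paris, Riga, Quito, Hanoi, Lagos, Lima, Cairo. The 3rd vertex is Quito.

Quito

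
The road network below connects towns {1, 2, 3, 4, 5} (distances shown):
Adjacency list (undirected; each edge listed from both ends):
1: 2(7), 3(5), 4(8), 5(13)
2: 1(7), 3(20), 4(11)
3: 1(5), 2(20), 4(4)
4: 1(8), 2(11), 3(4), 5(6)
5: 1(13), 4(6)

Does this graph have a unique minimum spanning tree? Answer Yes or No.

Yes

Kruskal: consider edges lightest-first.
3—4 (4): add. Components now {1} {2} {3,4} {5}
1—3 (5): add. Components now {1,3,4} {2} {5}
4—5 (6): add. Components now {1,3,4,5} {2}
1—2 (7): add. Components now {1,2,3,4,5}
Every non-tree edge has weight strictly greater than the heaviest edge on the tree path between its endpoints, so the MST is unique.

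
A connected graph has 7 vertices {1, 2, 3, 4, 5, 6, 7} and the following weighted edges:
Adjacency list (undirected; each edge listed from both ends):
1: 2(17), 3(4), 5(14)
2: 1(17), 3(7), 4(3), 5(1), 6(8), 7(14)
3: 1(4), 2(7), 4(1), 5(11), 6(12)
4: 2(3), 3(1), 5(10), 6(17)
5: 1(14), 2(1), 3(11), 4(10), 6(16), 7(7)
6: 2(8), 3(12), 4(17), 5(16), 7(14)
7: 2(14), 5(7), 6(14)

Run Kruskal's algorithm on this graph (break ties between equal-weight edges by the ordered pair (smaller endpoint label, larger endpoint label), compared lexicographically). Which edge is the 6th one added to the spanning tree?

2-6

Kruskal: consider edges lightest-first.
2 5 (1): add. Components now {1} {2,5} {3} {4} {6} {7}
3 4 (1): add. Components now {1} {2,5} {3,4} {6} {7}
2 4 (3): add. Components now {1} {2,3,4,5} {6} {7}
1 3 (4): add. Components now {1,2,3,4,5} {6} {7}
2 3 (7): skip — 2 and 3 already connected.
5 7 (7): add. Components now {1,2,3,4,5,7} {6}
2 6 (8): add. Components now {1,2,3,4,5,6,7}
The 6th edge added is 2 6.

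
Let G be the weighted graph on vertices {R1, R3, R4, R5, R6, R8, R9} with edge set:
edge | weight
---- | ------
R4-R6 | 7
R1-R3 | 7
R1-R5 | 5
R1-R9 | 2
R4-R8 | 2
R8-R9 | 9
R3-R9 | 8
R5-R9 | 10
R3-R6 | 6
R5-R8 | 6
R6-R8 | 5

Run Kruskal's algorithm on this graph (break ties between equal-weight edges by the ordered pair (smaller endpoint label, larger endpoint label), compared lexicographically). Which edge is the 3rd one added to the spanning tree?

R1-R5

Sort edges by weight, then run Kruskal:
R1-R9 (2): add. Components now {R1,R9} {R8} {R5} {R3} {R4} {R6}
R4-R8 (2): add. Components now {R1,R9} {R4,R8} {R5} {R3} {R6}
R1-R5 (5): add. Components now {R1,R5,R9} {R4,R8} {R3} {R6}
R6-R8 (5): add. Components now {R1,R5,R9} {R4,R6,R8} {R3}
R3-R6 (6): add. Components now {R1,R5,R9} {R3,R4,R6,R8}
R5-R8 (6): add. Components now {R1,R3,R4,R5,R6,R8,R9}
The 3rd edge added is R1-R5.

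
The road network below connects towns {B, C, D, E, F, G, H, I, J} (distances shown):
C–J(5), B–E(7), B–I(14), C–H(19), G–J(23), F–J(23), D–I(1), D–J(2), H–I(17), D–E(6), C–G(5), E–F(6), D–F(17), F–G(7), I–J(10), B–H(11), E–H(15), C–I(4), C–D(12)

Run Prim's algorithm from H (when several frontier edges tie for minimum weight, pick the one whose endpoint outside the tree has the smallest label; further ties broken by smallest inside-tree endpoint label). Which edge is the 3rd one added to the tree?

Grow the tree from H using Prim:
Step 1: cheapest edge leaving the tree is B–H (11); add B.
Step 2: cheapest edge leaving the tree is B–E (7); add E.
Step 3: cheapest edge leaving the tree is D–E (6); add D.
Step 4: cheapest edge leaving the tree is D–I (1); add I.
Step 5: cheapest edge leaving the tree is D–J (2); add J.
Step 6: cheapest edge leaving the tree is C–I (4); add C.
Step 7: cheapest edge leaving the tree is C–G (5); add G.
Step 8: cheapest edge leaving the tree is E–F (6); add F.
The 3rd edge added is D–E.

D-E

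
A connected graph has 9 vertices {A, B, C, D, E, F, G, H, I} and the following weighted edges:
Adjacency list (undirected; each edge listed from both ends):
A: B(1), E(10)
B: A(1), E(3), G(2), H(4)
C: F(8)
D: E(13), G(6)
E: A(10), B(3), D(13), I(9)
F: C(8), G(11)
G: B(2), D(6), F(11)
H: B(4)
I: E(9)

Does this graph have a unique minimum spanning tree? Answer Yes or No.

Yes

Kruskal's algorithm — process edges by increasing weight (ties by edge label):
A B (1): add — endpoints in different components.
B G (2): add — endpoints in different components.
B E (3): add — endpoints in different components.
B H (4): add — endpoints in different components.
D G (6): add — endpoints in different components.
C F (8): add — endpoints in different components.
E I (9): add — endpoints in different components.
A E (10): skip — A and E already connected.
F G (11): add — endpoints in different components.
Every non-tree edge has weight strictly greater than the heaviest edge on the tree path between its endpoints, so the MST is unique.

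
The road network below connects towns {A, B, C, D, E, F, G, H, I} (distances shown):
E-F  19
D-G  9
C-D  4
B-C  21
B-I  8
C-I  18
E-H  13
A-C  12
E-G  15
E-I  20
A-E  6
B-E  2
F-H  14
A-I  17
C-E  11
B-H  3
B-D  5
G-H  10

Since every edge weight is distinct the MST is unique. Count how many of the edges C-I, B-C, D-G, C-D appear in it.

2

Kruskal: consider edges lightest-first.
B-E (2): add — endpoints in different components.
B-H (3): add — endpoints in different components.
C-D (4): add — endpoints in different components.
B-D (5): add — endpoints in different components.
A-E (6): add — endpoints in different components.
B-I (8): add — endpoints in different components.
D-G (9): add — endpoints in different components.
G-H (10): skip — G and H already connected.
C-E (11): skip — C and E already connected.
A-C (12): skip — A and C already connected.
E-H (13): skip — E and H already connected.
F-H (14): add — endpoints in different components.
MST edge set: {B-E, B-H, C-D, B-D, A-E, B-I, D-G, F-H}.
Of the listed edges, {D-G, C-D} are in the MST → 2.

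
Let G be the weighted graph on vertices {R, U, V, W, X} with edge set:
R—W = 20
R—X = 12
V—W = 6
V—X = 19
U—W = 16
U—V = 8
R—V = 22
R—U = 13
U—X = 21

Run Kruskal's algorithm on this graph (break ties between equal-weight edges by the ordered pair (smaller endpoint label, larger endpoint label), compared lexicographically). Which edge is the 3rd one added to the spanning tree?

Kruskal: consider edges lightest-first.
V—W (6): add. Components now {U} {V,W} {X} {R}
U—V (8): add. Components now {U,V,W} {X} {R}
R—X (12): add. Components now {U,V,W} {R,X}
R—U (13): add. Components now {R,U,V,W,X}
The 3rd edge added is R—X.

R-X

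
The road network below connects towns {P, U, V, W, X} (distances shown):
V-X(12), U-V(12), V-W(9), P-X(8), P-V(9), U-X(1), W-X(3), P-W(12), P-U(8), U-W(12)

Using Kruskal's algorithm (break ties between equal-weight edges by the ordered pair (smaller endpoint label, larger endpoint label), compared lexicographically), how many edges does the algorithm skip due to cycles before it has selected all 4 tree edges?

1

Kruskal: consider edges lightest-first.
U-X (1): add. Components now {U,X} {V} {P} {W}
W-X (3): add. Components now {U,W,X} {V} {P}
P-U (8): add. Components now {P,U,W,X} {V}
P-X (8): skip — X and P already connected.
P-V (9): add. Components now {P,U,V,W,X}
Edges rejected before the tree was complete: 1.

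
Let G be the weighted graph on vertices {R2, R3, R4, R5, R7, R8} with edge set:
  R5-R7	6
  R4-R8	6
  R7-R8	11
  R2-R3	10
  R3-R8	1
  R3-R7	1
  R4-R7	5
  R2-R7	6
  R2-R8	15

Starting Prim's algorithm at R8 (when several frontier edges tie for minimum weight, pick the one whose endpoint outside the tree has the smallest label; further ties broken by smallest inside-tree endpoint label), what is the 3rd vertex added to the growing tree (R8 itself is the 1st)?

Grow the tree from R8 using Prim:
Step 1: cheapest edge leaving the tree is R3-R8 (1); add R3.
Step 2: cheapest edge leaving the tree is R3-R7 (1); add R7.
Step 3: cheapest edge leaving the tree is R4-R7 (5); add R4.
Step 4: cheapest edge leaving the tree is R2-R7 (6); add R2.
Step 5: cheapest edge leaving the tree is R5-R7 (6); add R5.
Vertex order: R8, R3, R7, R4, R2, R5. The 3rd vertex is R7.

R7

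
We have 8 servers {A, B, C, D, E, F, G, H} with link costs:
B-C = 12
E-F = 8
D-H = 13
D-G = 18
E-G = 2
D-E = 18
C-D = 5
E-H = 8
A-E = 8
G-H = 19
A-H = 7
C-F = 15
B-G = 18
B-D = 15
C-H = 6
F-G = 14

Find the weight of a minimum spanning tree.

Grow the tree from G using Prim:
Step 1: cheapest edge leaving the tree is E-G (2); add E.
Step 2: cheapest edge leaving the tree is A-E (8); add A.
Step 3: cheapest edge leaving the tree is A-H (7); add H.
Step 4: cheapest edge leaving the tree is C-H (6); add C.
Step 5: cheapest edge leaving the tree is C-D (5); add D.
Step 6: cheapest edge leaving the tree is E-F (8); add F.
Step 7: cheapest edge leaving the tree is B-C (12); add B.
MST edges: E-G, A-E, A-H, C-H, C-D, E-F, B-C; total weight 2+8+7+6+5+8+12 = 48.

48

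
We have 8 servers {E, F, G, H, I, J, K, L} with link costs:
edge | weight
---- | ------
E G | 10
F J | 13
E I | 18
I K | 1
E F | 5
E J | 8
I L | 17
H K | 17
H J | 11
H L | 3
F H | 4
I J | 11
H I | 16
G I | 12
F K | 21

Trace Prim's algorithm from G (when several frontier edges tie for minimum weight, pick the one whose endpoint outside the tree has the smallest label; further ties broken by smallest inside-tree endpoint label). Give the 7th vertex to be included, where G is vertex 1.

I

Grow the tree from G using Prim:
Step 1: cheapest edge leaving the tree is E G (10); add E.
Step 2: cheapest edge leaving the tree is E F (5); add F.
Step 3: cheapest edge leaving the tree is F H (4); add H.
Step 4: cheapest edge leaving the tree is H L (3); add L.
Step 5: cheapest edge leaving the tree is E J (8); add J.
Step 6: cheapest edge leaving the tree is I J (11); add I.
Step 7: cheapest edge leaving the tree is I K (1); add K.
Vertex order: G, E, F, H, L, J, I, K. The 7th vertex is I.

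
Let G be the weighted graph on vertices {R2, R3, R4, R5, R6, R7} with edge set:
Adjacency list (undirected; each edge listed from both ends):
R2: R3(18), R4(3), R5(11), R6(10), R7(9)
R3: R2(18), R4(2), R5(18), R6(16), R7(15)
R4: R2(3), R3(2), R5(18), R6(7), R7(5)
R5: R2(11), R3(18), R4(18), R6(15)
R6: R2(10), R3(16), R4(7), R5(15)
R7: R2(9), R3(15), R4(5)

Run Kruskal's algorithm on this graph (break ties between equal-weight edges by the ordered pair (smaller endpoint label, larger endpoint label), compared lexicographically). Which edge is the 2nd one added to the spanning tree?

R2-R4

Kruskal: consider edges lightest-first.
R3 R4 (2): add — endpoints in different components.
R2 R4 (3): add — endpoints in different components.
R4 R7 (5): add — endpoints in different components.
R4 R6 (7): add — endpoints in different components.
R2 R7 (9): skip — R2 and R7 already connected.
R2 R6 (10): skip — R2 and R6 already connected.
R2 R5 (11): add — endpoints in different components.
The 2nd edge added is R2 R4.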